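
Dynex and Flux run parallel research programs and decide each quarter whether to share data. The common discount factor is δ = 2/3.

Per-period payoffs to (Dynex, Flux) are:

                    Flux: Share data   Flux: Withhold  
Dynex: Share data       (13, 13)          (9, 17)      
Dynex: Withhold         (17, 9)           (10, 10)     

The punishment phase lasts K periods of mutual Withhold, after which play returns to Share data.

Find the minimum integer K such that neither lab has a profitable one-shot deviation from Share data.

No profitable deviation requires (13−10)(δ+…+δ^K) ≥ 17−13, i.e. δ+…+δ^K ≥ 4/3 ≈ 1.3333.
With δ = 2/3, the partial sums are K=1: 0.6667, K=2: 1.1111, K=3: 1.4074.
K = 3 is the first length at which the sum reaches 1.3333.

3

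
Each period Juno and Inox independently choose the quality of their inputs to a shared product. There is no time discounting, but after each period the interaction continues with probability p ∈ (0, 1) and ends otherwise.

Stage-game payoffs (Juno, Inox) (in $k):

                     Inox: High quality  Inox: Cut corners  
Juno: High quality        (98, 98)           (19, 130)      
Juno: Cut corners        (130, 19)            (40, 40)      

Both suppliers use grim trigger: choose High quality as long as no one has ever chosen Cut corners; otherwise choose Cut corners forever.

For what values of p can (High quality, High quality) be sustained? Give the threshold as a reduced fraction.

Expected cooperation value is 98 + p·98 + p²·98 + … = 98/(1−p); deviation gives 130 + p·40/(1−p).
98 ≥ 130(1−p) + 40p ⇒ 90p ≥ 32 ⇒ p ≥ 32/90 = 16/45.

16/45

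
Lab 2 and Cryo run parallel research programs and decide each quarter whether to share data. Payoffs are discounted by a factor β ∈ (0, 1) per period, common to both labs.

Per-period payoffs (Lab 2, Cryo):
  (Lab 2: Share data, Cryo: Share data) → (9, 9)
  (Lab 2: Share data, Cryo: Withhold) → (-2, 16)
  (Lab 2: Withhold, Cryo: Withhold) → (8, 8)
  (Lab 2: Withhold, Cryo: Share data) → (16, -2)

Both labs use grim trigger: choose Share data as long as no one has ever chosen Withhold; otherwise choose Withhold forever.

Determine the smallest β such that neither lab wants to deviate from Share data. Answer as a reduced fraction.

One-period gain from deviating is 16 − 9 = 7. The loss is 9 − 8 = 1 in every subsequent period, with present value 1·β/(1−β).
Deviation is unprofitable when 1·β/(1−β) ≥ 7, i.e. β/(1−β) ≥ 7.
Equivalently β ≥ 7/(7+1) = 7/8.

7/8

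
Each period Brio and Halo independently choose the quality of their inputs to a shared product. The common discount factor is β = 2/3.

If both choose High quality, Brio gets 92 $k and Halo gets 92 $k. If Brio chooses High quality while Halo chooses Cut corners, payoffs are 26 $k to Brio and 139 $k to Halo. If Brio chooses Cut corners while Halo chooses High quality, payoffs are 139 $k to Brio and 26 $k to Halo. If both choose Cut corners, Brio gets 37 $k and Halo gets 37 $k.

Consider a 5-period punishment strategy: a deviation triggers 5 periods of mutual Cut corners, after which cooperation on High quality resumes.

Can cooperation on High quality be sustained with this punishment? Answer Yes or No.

Yes

A one-shot deviation gives 139 now, then 37 for 5 periods, then back to 92.
Gain from deviating: (139−92) today; loss: (92−37) in each of the next 5 periods.
No-deviation condition: (92−37)(β+…+β^5) ≥ 139−92, i.e. β+…+β^5 ≥ 47/55.
At β = 2/3: β+…+β^5 = 1.7366 ≥ 0.8545.
So cooperation is sustainable.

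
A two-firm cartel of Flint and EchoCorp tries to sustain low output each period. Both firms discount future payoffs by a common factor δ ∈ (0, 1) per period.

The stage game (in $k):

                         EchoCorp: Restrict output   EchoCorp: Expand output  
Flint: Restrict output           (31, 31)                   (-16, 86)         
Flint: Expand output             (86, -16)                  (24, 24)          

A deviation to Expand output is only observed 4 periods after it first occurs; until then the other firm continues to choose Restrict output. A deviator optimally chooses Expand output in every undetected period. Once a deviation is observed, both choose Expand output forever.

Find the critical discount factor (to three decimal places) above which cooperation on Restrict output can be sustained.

The best deviation is to choose Expand output for all 4 undetected periods, earning 86 each, then 24 forever once detected.
Deviation value: 86(1−δ^4)/(1−δ) + 24δ^4/(1−δ); cooperation value: 31/(1−δ).
IC: 31 ≥ 86(1−δ^4) + 24δ^4 = 86 − 62δ^4.
So δ^4 ≥ 55/62, giving δ ≥ (55/62)^(1/4) ≈ 0.970.

0.970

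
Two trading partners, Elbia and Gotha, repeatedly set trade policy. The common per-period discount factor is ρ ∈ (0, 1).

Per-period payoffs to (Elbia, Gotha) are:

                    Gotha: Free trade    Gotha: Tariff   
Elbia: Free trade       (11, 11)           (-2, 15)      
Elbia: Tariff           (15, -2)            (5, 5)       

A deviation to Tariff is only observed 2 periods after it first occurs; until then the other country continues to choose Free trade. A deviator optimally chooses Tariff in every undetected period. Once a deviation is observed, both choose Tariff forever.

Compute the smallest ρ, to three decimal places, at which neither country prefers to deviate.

A deviator earns 15 for 2 periods, then 5 forever; cooperating earns 11 forever. Multiplying the IC by (1−ρ):
11 ≥ 15(1−ρ^2) + 5ρ^2, so 10·ρ^2 ≥ 4 and ρ^2 ≥ 2/5.
ρ ≥ (2/5)^(1/2) ≈ 0.632.

0.632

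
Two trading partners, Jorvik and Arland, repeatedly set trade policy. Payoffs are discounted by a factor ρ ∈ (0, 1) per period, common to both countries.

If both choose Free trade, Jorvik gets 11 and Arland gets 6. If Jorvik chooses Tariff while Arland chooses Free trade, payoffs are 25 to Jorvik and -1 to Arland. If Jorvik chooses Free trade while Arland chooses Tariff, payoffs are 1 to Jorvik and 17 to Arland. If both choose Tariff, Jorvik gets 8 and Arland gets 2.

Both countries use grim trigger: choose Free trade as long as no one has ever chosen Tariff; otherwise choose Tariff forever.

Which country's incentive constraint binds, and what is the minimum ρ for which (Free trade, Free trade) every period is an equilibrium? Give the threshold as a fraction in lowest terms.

Jorvik; ρ ≥ 14/17

Jorvik's threshold: (25−11)/(25−8) = 14/17.
Arland's threshold: (17−6)/(17−2) = 11/15.
14/17 > 11/15, so Jorvik binds and ρ* = 14/17.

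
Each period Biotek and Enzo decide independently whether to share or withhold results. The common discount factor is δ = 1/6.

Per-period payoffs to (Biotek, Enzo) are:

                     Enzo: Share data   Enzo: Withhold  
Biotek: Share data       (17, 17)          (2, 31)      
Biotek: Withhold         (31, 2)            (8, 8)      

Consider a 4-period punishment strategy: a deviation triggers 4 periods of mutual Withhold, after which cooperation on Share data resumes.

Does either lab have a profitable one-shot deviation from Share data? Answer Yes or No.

Yes

A one-shot deviation gives 31 now, then 8 for 4 periods, then back to 17.
Gain from deviating: (31−17) today; loss: (17−8) in each of the next 4 periods.
No-deviation condition: (17−8)(δ+…+δ^4) ≥ 31−17, i.e. δ+…+δ^4 ≥ 14/9.
At δ = 1/6: δ+…+δ^4 = 0.1998 < 1.5556.
So cooperation is not sustainable.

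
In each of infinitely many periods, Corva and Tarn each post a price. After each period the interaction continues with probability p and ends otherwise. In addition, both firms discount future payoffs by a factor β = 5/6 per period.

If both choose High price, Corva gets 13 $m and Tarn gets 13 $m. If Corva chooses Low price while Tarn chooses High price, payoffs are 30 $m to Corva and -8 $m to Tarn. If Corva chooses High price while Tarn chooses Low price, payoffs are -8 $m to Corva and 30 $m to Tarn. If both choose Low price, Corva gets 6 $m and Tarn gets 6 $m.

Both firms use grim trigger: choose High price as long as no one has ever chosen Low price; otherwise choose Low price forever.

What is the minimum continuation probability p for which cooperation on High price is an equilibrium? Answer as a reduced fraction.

With continuation probability p and discount β, the effective per-period discount factor is βp.
Grim-trigger IC: βp ≥ (30−13)/(30−6) = 17/24.
So p ≥ (17/24)/(5/6) = 17/20.

17/20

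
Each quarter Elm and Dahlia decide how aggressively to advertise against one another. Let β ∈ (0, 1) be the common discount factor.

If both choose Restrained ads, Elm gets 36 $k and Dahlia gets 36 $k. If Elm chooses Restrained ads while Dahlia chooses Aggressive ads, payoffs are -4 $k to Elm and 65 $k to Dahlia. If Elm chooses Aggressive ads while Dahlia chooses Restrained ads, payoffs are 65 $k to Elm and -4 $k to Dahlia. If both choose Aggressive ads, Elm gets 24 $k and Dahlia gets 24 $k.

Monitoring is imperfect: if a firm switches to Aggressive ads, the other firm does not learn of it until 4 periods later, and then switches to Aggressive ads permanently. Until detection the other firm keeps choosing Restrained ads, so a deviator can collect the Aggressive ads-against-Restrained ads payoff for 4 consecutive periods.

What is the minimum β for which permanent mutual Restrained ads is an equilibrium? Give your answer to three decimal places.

0.917

The best deviation is to choose Aggressive ads for all 4 undetected periods, earning 65 each, then 24 forever once detected.
Deviation value: 65(1−β^4)/(1−β) + 24β^4/(1−β); cooperation value: 36/(1−β).
IC: 36 ≥ 65(1−β^4) + 24β^4 = 65 − 41β^4.
So β^4 ≥ 29/41, giving β ≥ (29/41)^(1/4) ≈ 0.917.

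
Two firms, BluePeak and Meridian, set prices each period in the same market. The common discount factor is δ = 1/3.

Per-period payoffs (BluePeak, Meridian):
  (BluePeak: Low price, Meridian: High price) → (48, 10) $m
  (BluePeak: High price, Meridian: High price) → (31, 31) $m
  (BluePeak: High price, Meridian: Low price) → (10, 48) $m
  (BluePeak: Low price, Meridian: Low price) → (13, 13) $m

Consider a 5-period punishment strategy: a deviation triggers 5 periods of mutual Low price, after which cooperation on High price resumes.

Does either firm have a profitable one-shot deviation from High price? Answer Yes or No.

Yes

IC: δ+…+δ^5 ≥ (48−31)/(31−13) = 17/18.
At δ = 1/3: partial sum = 0.4979 < 0.9444. Cooperation not sustainable.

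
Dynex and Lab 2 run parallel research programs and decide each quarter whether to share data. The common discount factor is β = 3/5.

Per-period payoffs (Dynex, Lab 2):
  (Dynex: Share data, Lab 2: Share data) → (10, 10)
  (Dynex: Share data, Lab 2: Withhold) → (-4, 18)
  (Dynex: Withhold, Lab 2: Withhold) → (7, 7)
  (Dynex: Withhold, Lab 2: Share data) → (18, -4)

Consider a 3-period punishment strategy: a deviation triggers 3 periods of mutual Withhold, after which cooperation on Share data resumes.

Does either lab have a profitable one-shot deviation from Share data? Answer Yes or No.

Yes

A one-shot deviation gives 18 now, then 7 for 3 periods, then back to 10.
Gain from deviating: (18−10) today; loss: (10−7) in each of the next 3 periods.
No-deviation condition: (10−7)(β+…+β^3) ≥ 18−10, i.e. β+…+β^3 ≥ 8/3.
At β = 3/5: β+…+β^3 = 1.1760 < 2.6667.
So cooperation is not sustainable.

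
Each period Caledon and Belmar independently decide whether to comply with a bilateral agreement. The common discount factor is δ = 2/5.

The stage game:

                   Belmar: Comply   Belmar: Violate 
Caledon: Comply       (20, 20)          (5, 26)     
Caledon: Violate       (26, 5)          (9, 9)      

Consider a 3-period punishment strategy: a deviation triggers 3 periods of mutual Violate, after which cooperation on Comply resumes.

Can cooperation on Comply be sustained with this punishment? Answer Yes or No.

Yes

Comparing payoff streams over the 4 periods until play realigns: cooperate → 20(1+δ+…+δ^3); deviate → 26 + 9(δ+…+δ^3).
Cooperation is sustained iff (20−9)(δ+…+δ^3) ≥ 26−20.
δ+…+δ^3 = 2/5·(1−(2/5)^3)/(1−2/5) = 0.6240, and (26−20)/(20−9) = 0.5455.
0.6240 ≥ 0.5455, so cooperation is sustainable.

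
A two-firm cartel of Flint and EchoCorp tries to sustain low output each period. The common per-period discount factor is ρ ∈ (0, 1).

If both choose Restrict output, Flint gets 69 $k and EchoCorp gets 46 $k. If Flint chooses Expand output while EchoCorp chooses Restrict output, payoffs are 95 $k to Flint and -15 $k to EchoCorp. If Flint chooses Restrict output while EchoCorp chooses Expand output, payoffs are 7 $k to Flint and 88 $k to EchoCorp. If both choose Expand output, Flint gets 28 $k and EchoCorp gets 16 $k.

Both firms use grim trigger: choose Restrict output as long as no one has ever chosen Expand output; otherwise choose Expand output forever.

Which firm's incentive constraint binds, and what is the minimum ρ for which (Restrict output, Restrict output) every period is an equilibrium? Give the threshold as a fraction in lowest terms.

EchoCorp; ρ ≥ 7/12

Flint's threshold: (95−69)/(95−28) = 26/67.
EchoCorp's threshold: (88−46)/(88−16) = 7/12.
26/67 < 7/12, so EchoCorp binds and ρ* = 7/12.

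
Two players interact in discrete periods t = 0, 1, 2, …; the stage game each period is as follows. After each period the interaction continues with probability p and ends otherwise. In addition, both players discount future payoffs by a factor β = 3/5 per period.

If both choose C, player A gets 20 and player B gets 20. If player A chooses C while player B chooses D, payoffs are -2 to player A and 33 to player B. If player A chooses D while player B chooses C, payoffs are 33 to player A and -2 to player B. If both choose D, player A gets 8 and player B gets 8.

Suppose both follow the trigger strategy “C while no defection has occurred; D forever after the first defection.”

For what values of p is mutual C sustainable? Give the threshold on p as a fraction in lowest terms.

13/15

With continuation probability p and discount β, the effective per-period discount factor is βp.
Grim-trigger IC: βp ≥ (33−20)/(33−8) = 13/25.
So p ≥ (13/25)/(3/5) = 13/15.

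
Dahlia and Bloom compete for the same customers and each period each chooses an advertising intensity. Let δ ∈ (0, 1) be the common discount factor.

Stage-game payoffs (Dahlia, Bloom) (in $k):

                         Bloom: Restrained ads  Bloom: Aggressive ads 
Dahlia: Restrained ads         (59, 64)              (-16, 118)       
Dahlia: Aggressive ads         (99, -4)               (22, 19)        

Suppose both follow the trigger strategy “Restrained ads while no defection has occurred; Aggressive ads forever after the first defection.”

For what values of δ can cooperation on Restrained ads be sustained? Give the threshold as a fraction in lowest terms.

6/11

For Dahlia: deviation gain 99−59 = 40, per-period punishment loss 59−22 = 37. IC gives δ ≥ 40/77.
For Bloom: gain 54, loss 45 per period, so δ ≥ 54/99 = 6/11.
The tighter constraint is Bloom's, so cooperation needs δ ≥ 6/11.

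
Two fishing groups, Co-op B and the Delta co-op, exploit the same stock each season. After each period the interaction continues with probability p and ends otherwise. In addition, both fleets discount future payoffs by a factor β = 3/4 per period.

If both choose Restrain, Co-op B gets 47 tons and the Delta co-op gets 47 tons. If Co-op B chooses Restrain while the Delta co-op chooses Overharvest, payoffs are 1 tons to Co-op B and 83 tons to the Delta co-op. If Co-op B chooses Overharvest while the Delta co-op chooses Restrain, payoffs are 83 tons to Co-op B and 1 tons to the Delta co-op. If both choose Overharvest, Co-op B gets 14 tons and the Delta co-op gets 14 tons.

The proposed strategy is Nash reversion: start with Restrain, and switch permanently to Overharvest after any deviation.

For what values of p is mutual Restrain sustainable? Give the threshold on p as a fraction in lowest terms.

With continuation probability p and discount β, the effective per-period discount factor is βp.
Grim-trigger IC: βp ≥ (83−47)/(83−14) = 12/23.
So p ≥ (12/23)/(3/4) = 16/23.

16/23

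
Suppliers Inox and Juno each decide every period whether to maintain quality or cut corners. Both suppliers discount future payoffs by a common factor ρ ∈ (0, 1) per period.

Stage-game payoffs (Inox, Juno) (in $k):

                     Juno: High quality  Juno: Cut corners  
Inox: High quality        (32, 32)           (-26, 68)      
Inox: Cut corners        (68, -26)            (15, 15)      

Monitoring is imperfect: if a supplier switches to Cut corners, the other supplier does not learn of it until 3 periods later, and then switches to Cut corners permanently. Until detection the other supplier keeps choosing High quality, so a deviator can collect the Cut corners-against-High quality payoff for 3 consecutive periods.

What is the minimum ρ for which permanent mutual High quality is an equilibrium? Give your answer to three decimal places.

0.879

Deviating for the 3 undetected periods gains 68−32 = 36 per period over cooperation, then loses 32−15 = 17 per period forever once punishment starts.
Gain: 36(1 + ρ + … + ρ^2); loss: 17·ρ^3/(1−ρ).
No profitable deviation ⇔ 36(1−ρ^3) ≤ 17·ρ^3, i.e. ρ^3 ≥ 36/(36+17) = 36/53.
Hence ρ ≥ (36/53)^(1/3) ≈ 0.879.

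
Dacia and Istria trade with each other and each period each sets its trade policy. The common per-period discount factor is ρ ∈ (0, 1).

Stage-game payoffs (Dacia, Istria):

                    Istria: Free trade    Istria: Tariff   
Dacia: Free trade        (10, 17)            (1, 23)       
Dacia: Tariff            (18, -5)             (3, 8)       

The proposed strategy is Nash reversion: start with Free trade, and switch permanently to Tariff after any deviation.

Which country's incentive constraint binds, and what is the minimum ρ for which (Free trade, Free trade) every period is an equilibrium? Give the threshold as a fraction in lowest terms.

Dacia; ρ ≥ 8/15

Dacia: cooperation gives 10 each period; deviation gives 18 once then 3 forever.
  10/(1−ρ) ≥ 18 + 3ρ/(1−ρ) ⇒ ρ ≥ 8/15.
Istria: cooperation gives 17 each period; deviation gives 23 once then 8 forever.
  ρ ≥ 6/15 = 2/5.
Both must hold, so the binding constraint is Dacia's: ρ ≥ 8/15.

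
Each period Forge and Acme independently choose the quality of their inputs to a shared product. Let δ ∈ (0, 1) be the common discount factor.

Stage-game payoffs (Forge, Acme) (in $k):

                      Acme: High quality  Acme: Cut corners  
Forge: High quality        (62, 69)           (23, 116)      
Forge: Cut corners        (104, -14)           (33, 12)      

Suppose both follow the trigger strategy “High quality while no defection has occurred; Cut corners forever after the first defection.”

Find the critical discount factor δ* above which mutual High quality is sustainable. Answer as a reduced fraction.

42/71

Forge: cooperation gives 62 each period; deviation gives 104 once then 33 forever.
  62/(1−δ) ≥ 104 + 33δ/(1−δ) ⇒ δ ≥ 42/71.
Acme: cooperation gives 69 each period; deviation gives 116 once then 12 forever.
  δ ≥ 47/104.
Both must hold, so the binding constraint is Forge's: δ ≥ 42/71.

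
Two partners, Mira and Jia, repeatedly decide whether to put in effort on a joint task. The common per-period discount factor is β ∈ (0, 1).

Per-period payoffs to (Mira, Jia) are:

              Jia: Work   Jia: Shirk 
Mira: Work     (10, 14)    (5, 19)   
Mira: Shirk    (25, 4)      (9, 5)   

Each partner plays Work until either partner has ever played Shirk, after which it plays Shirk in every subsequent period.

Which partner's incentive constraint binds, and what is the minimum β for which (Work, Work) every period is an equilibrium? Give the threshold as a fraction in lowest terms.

Mira's threshold: (25−10)/(25−9) = 15/16.
Jia's threshold: (19−14)/(19−5) = 5/14.
15/16 > 5/14, so Mira binds and β* = 15/16.

Mira; β ≥ 15/16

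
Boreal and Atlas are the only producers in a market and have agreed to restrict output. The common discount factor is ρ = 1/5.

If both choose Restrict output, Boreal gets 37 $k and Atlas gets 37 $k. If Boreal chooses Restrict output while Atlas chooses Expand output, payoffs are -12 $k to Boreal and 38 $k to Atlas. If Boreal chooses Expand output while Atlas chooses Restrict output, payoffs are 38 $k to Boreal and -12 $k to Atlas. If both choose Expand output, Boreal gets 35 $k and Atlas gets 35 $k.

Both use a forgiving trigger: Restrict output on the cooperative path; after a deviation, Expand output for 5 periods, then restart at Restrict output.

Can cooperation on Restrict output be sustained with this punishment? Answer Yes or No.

Comparing payoff streams over the 6 periods until play realigns: cooperate → 37(1+ρ+…+ρ^5); deviate → 38 + 35(ρ+…+ρ^5).
Cooperation is sustained iff (37−35)(ρ+…+ρ^5) ≥ 38−37.
ρ+…+ρ^5 = 1/5·(1−(1/5)^5)/(1−1/5) = 0.2499, and (38−37)/(37−35) = 0.5000.
0.2499 < 0.5000, so cooperation is not sustainable.

No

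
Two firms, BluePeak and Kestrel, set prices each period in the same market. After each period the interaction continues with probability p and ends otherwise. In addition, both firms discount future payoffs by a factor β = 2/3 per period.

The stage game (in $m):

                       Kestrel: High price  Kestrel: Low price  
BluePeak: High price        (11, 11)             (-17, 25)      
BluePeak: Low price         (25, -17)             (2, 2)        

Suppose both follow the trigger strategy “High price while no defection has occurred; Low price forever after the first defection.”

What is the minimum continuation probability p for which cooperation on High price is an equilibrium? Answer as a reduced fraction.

With continuation probability p and discount β, the effective per-period discount factor is βp.
Grim-trigger IC: βp ≥ (25−11)/(25−2) = 14/23.
So p ≥ (14/23)/(2/3) = 21/23.

21/23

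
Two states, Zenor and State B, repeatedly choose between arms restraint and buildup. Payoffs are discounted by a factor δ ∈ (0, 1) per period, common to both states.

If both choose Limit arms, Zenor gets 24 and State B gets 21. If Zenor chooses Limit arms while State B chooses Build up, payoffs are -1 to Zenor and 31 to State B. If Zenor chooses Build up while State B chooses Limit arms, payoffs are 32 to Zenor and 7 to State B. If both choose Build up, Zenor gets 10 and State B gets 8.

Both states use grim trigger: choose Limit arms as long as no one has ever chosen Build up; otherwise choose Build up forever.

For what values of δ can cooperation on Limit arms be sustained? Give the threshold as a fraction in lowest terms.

10/23

Zenor's threshold: (32−24)/(32−10) = 4/11.
State B's threshold: (31−21)/(31−8) = 10/23.
4/11 < 10/23, so State B binds and δ* = 10/23.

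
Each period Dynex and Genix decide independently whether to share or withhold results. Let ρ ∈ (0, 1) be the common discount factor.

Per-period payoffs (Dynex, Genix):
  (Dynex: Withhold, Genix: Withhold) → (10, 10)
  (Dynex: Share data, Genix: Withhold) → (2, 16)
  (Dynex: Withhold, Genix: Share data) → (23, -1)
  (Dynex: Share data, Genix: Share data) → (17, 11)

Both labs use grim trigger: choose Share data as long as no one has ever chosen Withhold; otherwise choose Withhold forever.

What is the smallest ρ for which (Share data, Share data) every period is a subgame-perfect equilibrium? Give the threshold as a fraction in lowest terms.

5/6

Dynex: cooperation gives 17 each period; deviation gives 23 once then 10 forever.
  17/(1−ρ) ≥ 23 + 10ρ/(1−ρ) ⇒ ρ ≥ 6/13.
Genix: cooperation gives 11 each period; deviation gives 16 once then 10 forever.
  ρ ≥ 5/6.
Both must hold, so the binding constraint is Genix's: ρ ≥ 5/6.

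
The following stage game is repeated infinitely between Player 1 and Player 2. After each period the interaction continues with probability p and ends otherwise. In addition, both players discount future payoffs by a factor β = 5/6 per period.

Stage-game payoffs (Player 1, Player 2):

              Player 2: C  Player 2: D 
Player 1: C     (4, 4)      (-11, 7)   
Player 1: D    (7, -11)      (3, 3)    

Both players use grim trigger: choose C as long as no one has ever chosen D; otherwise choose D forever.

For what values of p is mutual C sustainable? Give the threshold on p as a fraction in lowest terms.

With continuation probability p and discount β, the effective per-period discount factor is βp.
Grim-trigger IC: βp ≥ (7−4)/(7−3) = 3/4.
So p ≥ (3/4)/(5/6) = 9/10.

9/10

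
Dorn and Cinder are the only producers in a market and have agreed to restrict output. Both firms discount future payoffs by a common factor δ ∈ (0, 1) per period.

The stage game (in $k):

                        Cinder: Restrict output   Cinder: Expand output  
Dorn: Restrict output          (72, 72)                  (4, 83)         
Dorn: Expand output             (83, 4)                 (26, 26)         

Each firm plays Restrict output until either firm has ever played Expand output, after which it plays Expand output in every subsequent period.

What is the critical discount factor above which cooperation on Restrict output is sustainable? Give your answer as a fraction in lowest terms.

11/57

Under grim trigger the critical discount factor is (T−C)/(T−P) with T = 83, C = 72, P = 26.
δ* = (83−72)/(83−26) = 11/57.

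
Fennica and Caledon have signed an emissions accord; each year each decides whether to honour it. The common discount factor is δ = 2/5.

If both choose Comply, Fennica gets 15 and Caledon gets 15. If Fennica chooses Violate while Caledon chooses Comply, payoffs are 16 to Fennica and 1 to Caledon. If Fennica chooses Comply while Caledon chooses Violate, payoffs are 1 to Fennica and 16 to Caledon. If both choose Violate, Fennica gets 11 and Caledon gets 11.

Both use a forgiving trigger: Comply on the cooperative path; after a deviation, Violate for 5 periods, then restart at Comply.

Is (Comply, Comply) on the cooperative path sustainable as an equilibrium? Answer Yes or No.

Yes

Comparing payoff streams over the 6 periods until play realigns: cooperate → 15(1+δ+…+δ^5); deviate → 16 + 11(δ+…+δ^5).
Cooperation is sustained iff (15−11)(δ+…+δ^5) ≥ 16−15.
δ+…+δ^5 = 2/5·(1−(2/5)^5)/(1−2/5) = 0.6598, and (16−15)/(15−11) = 0.2500.
0.6598 ≥ 0.2500, so cooperation is sustainable.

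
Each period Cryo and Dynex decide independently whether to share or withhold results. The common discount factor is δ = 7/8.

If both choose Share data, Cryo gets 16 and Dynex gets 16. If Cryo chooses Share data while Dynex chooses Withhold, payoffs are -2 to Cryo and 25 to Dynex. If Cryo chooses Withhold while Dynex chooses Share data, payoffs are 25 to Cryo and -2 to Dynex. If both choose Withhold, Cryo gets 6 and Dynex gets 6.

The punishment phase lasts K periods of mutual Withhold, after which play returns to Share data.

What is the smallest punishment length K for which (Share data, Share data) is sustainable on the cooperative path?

No profitable deviation requires (16−6)(δ+…+δ^K) ≥ 25−16, i.e. δ+…+δ^K ≥ 9/10 ≈ 0.9000.
With δ = 7/8, the partial sums are K=1: 0.8750, K=2: 1.6406.
K = 2 is the first length at which the sum reaches 0.9000.

2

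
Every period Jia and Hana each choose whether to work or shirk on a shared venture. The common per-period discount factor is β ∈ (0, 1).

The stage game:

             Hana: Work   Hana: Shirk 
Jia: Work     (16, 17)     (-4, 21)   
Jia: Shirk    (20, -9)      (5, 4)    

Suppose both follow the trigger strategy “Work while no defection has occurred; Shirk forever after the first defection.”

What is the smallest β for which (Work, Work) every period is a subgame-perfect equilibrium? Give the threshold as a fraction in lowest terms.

4/15

Jia: cooperation gives 16 each period; deviation gives 20 once then 5 forever.
  16/(1−β) ≥ 20 + 5β/(1−β) ⇒ β ≥ 4/15.
Hana: cooperation gives 17 each period; deviation gives 21 once then 4 forever.
  β ≥ 4/17.
Both must hold, so the binding constraint is Jia's: β ≥ 4/15.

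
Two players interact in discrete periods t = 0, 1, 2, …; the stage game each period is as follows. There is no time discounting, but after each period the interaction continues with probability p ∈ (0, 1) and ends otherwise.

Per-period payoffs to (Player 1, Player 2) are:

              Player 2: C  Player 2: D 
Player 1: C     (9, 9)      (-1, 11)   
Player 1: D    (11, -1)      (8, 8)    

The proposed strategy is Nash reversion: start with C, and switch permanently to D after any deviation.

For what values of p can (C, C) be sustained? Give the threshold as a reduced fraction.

Expected cooperation value is 9 + p·9 + p²·9 + … = 9/(1−p); deviation gives 11 + p·8/(1−p).
9 ≥ 11(1−p) + 8p ⇒ 3p ≥ 2 ⇒ p ≥ 2/3.

2/3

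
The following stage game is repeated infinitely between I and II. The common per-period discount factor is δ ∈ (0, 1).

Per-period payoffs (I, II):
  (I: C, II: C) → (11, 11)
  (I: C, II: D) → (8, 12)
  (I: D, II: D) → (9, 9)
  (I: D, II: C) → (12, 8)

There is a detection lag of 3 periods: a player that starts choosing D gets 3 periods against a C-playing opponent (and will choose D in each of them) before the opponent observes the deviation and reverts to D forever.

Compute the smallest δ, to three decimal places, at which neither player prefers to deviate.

0.693

The best deviation is to choose D for all 3 undetected periods, earning 12 each, then 9 forever once detected.
Deviation value: 12(1−δ^3)/(1−δ) + 9δ^3/(1−δ); cooperation value: 11/(1−δ).
IC: 11 ≥ 12(1−δ^3) + 9δ^3 = 12 − 3δ^3.
So δ^3 ≥ 1/3, giving δ ≥ (1/3)^(1/3) ≈ 0.693.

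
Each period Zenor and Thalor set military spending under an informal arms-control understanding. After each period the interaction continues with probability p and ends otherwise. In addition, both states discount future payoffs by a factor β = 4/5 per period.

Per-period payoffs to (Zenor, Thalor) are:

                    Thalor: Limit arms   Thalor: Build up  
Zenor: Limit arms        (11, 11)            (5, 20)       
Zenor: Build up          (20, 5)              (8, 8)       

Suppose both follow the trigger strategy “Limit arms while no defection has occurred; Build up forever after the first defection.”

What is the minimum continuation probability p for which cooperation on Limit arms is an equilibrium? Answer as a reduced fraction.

15/16

With continuation probability p and discount β, the effective per-period discount factor is βp.
Grim-trigger IC: βp ≥ (20−11)/(20−8) = 3/4.
So p ≥ (3/4)/(4/5) = 15/16.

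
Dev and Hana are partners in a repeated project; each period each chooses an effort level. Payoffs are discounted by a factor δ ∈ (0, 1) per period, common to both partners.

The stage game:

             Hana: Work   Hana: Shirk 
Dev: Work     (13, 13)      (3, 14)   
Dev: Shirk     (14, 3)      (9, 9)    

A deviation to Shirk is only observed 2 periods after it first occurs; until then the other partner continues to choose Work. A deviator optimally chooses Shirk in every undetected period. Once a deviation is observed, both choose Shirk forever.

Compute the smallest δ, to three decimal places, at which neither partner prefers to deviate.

A deviator earns 14 for 2 periods, then 9 forever; cooperating earns 13 forever. Multiplying the IC by (1−δ):
13 ≥ 14(1−δ^2) + 9δ^2, so 5·δ^2 ≥ 1 and δ^2 ≥ 1/5.
δ ≥ (1/5)^(1/2) ≈ 0.447.

0.447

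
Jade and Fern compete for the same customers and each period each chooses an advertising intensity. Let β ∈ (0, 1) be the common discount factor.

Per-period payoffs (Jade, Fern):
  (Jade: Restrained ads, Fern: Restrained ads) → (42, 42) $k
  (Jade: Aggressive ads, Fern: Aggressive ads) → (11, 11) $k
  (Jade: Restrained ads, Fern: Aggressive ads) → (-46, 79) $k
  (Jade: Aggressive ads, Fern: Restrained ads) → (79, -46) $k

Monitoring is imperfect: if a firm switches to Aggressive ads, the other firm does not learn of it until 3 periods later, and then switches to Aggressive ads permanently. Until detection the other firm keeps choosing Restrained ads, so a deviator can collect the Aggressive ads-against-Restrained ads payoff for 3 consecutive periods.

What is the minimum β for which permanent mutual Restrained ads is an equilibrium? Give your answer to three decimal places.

0.816

Deviating for the 3 undetected periods gains 79−42 = 37 per period over cooperation, then loses 42−11 = 31 per period forever once punishment starts.
Gain: 37(1 + β + … + β^2); loss: 31·β^3/(1−β).
No profitable deviation ⇔ 37(1−β^3) ≤ 31·β^3, i.e. β^3 ≥ 37/(37+31) = 37/68.
Hence β ≥ (37/68)^(1/3) ≈ 0.816.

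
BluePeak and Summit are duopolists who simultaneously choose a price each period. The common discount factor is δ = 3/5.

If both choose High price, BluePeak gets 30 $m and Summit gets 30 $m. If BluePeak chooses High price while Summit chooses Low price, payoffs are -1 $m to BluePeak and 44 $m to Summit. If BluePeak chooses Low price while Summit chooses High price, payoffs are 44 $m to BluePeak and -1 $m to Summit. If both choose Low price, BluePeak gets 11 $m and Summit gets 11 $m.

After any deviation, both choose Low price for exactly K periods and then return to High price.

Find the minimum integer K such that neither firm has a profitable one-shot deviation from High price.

IC: δ(1−δ^K)/(1−δ) ≥ (44−30)/(30−11) = 14/19.
With δ = 3/5: need 1 − δ^K ≥ 14/19·(1−3/5)/(3/5), i.e. δ^K ≤ 0.5088.
Since (3/5)^1 = 0.6000 and (3/5)^2 = 0.3600, the smallest such K is 2.

2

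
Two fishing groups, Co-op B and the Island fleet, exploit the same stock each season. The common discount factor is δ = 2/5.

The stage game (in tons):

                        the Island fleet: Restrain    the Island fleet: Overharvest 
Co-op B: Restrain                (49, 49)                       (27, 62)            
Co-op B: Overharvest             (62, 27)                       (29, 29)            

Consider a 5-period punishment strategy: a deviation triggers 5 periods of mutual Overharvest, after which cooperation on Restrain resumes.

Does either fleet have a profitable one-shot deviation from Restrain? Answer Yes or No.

No

Comparing payoff streams over the 6 periods until play realigns: cooperate → 49(1+δ+…+δ^5); deviate → 62 + 29(δ+…+δ^5).
Cooperation is sustained iff (49−29)(δ+…+δ^5) ≥ 62−49.
δ+…+δ^5 = 2/5·(1−(2/5)^5)/(1−2/5) = 0.6598, and (62−49)/(49−29) = 0.6500.
0.6598 ≥ 0.6500, so cooperation is sustainable.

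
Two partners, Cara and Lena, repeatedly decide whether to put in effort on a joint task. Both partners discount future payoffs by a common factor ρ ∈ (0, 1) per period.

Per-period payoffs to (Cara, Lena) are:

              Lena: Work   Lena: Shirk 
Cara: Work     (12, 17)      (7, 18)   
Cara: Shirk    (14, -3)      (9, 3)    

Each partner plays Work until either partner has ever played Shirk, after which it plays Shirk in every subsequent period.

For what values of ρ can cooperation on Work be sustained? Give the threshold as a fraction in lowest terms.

Cara: cooperation gives 12 each period; deviation gives 14 once then 9 forever.
  12/(1−ρ) ≥ 14 + 9ρ/(1−ρ) ⇒ ρ ≥ 2/5.
Lena: cooperation gives 17 each period; deviation gives 18 once then 3 forever.
  ρ ≥ 1/15.
Both must hold, so the binding constraint is Cara's: ρ ≥ 2/5.

2/5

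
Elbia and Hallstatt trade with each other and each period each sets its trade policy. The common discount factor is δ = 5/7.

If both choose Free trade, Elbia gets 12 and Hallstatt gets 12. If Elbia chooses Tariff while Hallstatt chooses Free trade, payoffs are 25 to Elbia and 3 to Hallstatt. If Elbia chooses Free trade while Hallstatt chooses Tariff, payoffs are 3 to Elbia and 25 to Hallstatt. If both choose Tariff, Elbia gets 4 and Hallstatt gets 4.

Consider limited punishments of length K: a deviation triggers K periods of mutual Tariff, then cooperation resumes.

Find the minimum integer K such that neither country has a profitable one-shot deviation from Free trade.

Need Σ_{k=1}^{K} δ^k ≥ (25−12)/(12−4) = 1.6250 at δ = 5/7.
At K = 3 the sum is 1.5889 < 1.6250; at K = 4 it is 1.8492 ≥ 1.6250.
So the minimum punishment length is K = 4.

4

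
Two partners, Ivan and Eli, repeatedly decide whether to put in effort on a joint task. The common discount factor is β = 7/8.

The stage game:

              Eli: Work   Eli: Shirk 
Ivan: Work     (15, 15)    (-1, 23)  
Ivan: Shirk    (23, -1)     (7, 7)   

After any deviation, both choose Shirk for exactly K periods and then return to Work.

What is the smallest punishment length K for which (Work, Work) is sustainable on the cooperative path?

2

No profitable deviation requires (15−7)(β+…+β^K) ≥ 23−15, i.e. β+…+β^K ≥ 1 ≈ 1.0000.
With β = 7/8, the partial sums are K=1: 0.8750, K=2: 1.6406.
K = 2 is the first length at which the sum reaches 1.0000.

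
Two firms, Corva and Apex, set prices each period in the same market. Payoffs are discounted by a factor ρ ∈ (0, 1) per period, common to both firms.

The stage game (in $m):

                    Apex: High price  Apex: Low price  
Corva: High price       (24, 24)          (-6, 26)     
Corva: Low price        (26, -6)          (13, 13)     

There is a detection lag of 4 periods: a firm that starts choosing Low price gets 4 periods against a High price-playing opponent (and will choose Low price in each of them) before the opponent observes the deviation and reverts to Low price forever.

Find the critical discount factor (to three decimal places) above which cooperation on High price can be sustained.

A deviator earns 26 for 4 periods, then 13 forever; cooperating earns 24 forever. Multiplying the IC by (1−ρ):
24 ≥ 26(1−ρ^4) + 13ρ^4, so 13·ρ^4 ≥ 2 and ρ^4 ≥ 2/13.
ρ ≥ (2/13)^(1/4) ≈ 0.626.

0.626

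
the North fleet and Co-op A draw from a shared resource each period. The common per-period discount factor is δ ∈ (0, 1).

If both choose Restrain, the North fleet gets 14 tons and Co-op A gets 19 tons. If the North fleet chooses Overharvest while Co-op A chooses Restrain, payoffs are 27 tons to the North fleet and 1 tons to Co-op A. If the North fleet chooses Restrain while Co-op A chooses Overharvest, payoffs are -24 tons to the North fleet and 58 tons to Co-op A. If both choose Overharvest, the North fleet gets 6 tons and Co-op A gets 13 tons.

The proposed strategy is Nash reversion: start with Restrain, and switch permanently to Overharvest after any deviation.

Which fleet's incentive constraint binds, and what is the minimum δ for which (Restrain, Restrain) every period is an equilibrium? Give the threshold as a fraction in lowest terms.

Co-op A; δ ≥ 13/15

the North fleet's threshold: (27−14)/(27−6) = 13/21.
Co-op A's threshold: (58−19)/(58−13) = 13/15.
13/21 < 13/15, so Co-op A binds and δ* = 13/15.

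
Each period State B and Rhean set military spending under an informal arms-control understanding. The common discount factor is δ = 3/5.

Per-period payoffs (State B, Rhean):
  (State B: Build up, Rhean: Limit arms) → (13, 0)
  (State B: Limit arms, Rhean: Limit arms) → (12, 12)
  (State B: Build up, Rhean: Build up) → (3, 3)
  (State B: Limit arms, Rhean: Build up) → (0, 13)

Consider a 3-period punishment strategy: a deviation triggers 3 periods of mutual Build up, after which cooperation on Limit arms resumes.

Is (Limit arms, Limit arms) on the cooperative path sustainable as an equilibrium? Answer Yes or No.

Yes

Comparing payoff streams over the 4 periods until play realigns: cooperate → 12(1+δ+…+δ^3); deviate → 13 + 3(δ+…+δ^3).
Cooperation is sustained iff (12−3)(δ+…+δ^3) ≥ 13−12.
δ+…+δ^3 = 3/5·(1−(3/5)^3)/(1−3/5) = 1.1760, and (13−12)/(12−3) = 0.1111.
1.1760 ≥ 0.1111, so cooperation is sustainable.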